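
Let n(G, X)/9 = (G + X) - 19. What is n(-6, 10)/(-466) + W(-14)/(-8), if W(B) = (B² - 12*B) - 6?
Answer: -41437/932 ≈ -44.460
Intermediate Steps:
n(G, X) = -171 + 9*G + 9*X (n(G, X) = 9*((G + X) - 19) = 9*(-19 + G + X) = -171 + 9*G + 9*X)
W(B) = -6 + B² - 12*B
n(-6, 10)/(-466) + W(-14)/(-8) = (-171 + 9*(-6) + 9*10)/(-466) + (-6 + (-14)² - 12*(-14))/(-8) = (-171 - 54 + 90)*(-1/466) + (-6 + 196 + 168)*(-⅛) = -135*(-1/466) + 358*(-⅛) = 135/466 - 179/4 = -41437/932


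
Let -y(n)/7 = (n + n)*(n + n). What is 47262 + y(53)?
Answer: -31390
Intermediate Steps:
y(n) = -28*n² (y(n) = -7*(n + n)*(n + n) = -7*2*n*2*n = -28*n²)
47262 + y(53) = 47262 - 28*53² = 47262 - 28*2809 = 47262 - 78652 = -31390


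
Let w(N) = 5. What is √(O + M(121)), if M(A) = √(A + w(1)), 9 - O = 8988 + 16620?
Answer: √(-25599 + 3*√14) ≈ 159.96*I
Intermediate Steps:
O = -25599 (O = 9 - (8988 + 16620) = 9 - 1*25608 = 9 - 25608 = -25599)
M(A) = √(5 + A) (M(A) = √(A + 5) = √(5 + A))
√(O + M(121)) = √(-25599 + √(5 + 121)) = √(-25599 + √126) = √(-25599 + 3*√14)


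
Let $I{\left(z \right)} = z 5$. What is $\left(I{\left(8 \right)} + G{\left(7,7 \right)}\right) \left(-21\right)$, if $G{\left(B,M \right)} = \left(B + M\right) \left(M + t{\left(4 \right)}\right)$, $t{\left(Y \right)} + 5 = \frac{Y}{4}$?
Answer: $-1722$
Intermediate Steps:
$t{\left(Y \right)} = -5 + \frac{Y}{4}$
$G{\left(B,M \right)} = \left(-4 + M\right) \left(B + M\right)$ ($G{\left(B,M \right)} = \left(B + M\right) \left(M + \left(-5 + \frac{1}{4} \cdot 4\right)\right) = \left(B + M\right) \left(M + \left(-5 + 1\right)\right) = \left(B + M\right) \left(M - 4\right) = \left(B + M\right) \left(-4 + M\right) = \left(-4 + M\right) \left(B + M\right)$)
$I{\left(z \right)} = 5 z$
$\left(I{\left(8 \right)} + G{\left(7,7 \right)}\right) \left(-21\right) = \left(5 \cdot 8 + \left(7^{2} - 28 - 28 + 7 \cdot 7\right)\right) \left(-21\right) = \left(40 + \left(49 - 28 - 28 + 49\right)\right) \left(-21\right) = \left(40 + 42\right) \left(-21\right) = 82 \left(-21\right) = -1722$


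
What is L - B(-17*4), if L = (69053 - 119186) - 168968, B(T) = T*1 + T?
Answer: -218965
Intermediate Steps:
B(T) = 2*T (B(T) = T + T = 2*T)
L = -219101 (L = -50133 - 168968 = -219101)
L - B(-17*4) = -219101 - 2*(-17*4) = -219101 - 2*(-68) = -219101 - 1*(-136) = -219101 + 136 = -218965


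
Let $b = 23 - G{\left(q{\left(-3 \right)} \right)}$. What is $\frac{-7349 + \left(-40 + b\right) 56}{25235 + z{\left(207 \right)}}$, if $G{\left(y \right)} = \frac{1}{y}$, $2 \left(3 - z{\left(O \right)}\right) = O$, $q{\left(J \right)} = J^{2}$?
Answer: $- \frac{149530}{452421} \approx -0.33051$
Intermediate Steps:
$z{\left(O \right)} = 3 - \frac{O}{2}$
$b = \frac{206}{9}$ ($b = 23 - \frac{1}{\left(-3\right)^{2}} = 23 - \frac{1}{9} = \frac{206}{9} \approx 22.889$)
$\frac{-7349 + \left(-40 + b\right) 56}{25235 + z{\left(207 \right)}} = \frac{-7349 + \left(-40 + \frac{206}{9}\right) 56}{25235 + \left(3 - \frac{207}{2}\right)} = \frac{-7349 - \frac{8624}{9}}{25235 + \left(3 - \frac{207}{2}\right)} = \frac{-7349 - \frac{8624}{9}}{25235 - \frac{201}{2}} = - \frac{74765}{9 \cdot \frac{50269}{2}} = \left(- \frac{74765}{9}\right) \frac{2}{50269} = - \frac{149530}{452421}$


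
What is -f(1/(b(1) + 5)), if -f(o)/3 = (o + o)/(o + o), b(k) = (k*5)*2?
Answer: 3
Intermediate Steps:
b(k) = 10*k (b(k) = (5*k)*2 = 10*k)
f(o) = -3 (f(o) = -3*(o + o)/(o + o) = -3*2*o/(2*o) = -3*2*o*1/(2*o) = -3*1 = -3)
-f(1/(b(1) + 5)) = -1*(-3) = 3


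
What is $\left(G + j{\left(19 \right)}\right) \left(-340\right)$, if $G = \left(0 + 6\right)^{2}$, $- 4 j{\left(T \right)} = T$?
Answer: $-10625$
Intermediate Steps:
$j{\left(T \right)} = - \frac{T}{4}$
$G = 36$ ($G = 6^{2} = 36$)
$\left(G + j{\left(19 \right)}\right) \left(-340\right) = \left(36 - \frac{19}{4}\right) \left(-340\right) = \frac{125}{4} \left(-340\right) = -10625$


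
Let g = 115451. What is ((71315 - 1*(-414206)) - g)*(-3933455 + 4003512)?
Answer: 25925993990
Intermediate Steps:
((71315 - 1*(-414206)) - g)*(-3933455 + 4003512) = ((71315 - 1*(-414206)) - 1*115451)*(-3933455 + 4003512) = ((71315 + 414206) - 115451)*70057 = (485521 - 115451)*70057 = 370070*70057 = 25925993990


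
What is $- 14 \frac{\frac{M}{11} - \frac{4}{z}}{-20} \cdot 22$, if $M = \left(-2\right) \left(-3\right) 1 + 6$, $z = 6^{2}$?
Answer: $\frac{679}{45} \approx 15.089$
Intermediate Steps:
$z = 36$
$M = 12$ ($M = 6 \cdot 1 + 6 = 6 + 6 = 12$)
$- 14 \frac{\frac{M}{11} - \frac{4}{z}}{-20} \cdot 22 = - 14 \frac{\frac{12}{11} - \frac{4}{36}}{-20} \cdot 22 = - 14 \left(12 \cdot \frac{1}{11} - \frac{1}{9}\right) \left(- \frac{1}{20}\right) 22 = - 14 \left(\frac{12}{11} - \frac{1}{9}\right) \left(- \frac{1}{20}\right) 22 = - 14 \cdot \frac{97}{99} \left(- \frac{1}{20}\right) 22 = \left(-14\right) \left(- \frac{97}{1980}\right) 22 = \frac{679}{990} \cdot 22 = \frac{679}{45}$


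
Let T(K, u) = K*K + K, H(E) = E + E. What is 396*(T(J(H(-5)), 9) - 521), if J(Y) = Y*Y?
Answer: 3793284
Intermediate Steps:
H(E) = 2*E
J(Y) = Y²
T(K, u) = K + K² (T(K, u) = K² + K = K + K²)
396*(T(J(H(-5)), 9) - 521) = 396*((2*(-5))²*(1 + (2*(-5))²) - 521) = 396*((-10)²*(1 + (-10)²) - 521) = 396*(100*(1 + 100) - 521) = 396*(100*101 - 521) = 396*(10100 - 521) = 396*9579 = 3793284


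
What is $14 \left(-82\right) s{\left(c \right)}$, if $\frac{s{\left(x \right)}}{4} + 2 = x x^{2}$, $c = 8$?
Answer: $-2341920$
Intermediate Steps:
$s{\left(x \right)} = -8 + 4 x^{3}$ ($s{\left(x \right)} = -8 + 4 x x^{2} = -8 + 4 x^{3}$)
$14 \left(-82\right) s{\left(c \right)} = 14 \left(-82\right) \left(-8 + 4 \cdot 8^{3}\right) = - 1148 \left(-8 + 4 \cdot 512\right) = - 1148 \left(-8 + 2048\right) = \left(-1148\right) 2040 = -2341920$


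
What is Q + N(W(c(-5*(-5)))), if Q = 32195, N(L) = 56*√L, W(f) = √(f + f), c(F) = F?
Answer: 32195 + 56*2^(¼)*√5 ≈ 32344.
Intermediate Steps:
W(f) = √2*√f (W(f) = √(2*f) = √2*√f)
Q + N(W(c(-5*(-5)))) = 32195 + 56*√(√2*√(-5*(-5))) = 32195 + 56*√(√2*√25) = 32195 + 56*√(√2*5) = 32195 + 56*√(5*√2) = 32195 + 56*(2^(¼)*√5) = 32195 + 56*2^(¼)*√5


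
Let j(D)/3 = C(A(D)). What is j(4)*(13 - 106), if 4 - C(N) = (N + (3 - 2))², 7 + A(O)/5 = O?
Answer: 53568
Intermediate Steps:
A(O) = -35 + 5*O
C(N) = 4 - (1 + N)² (C(N) = 4 - (N + (3 - 2))² = 4 - (N + 1)² = 4 - (1 + N)²)
j(D) = 12 - 3*(-34 + 5*D)² (j(D) = 3*(4 - (1 + (-35 + 5*D))²) = 3*(4 - (-34 + 5*D)²) = 12 - 3*(-34 + 5*D)²)
j(4)*(13 - 106) = (12 - 3*(-34 + 5*4)²)*(13 - 106) = (12 - 3*(-34 + 20)²)*(-93) = (12 - 3*(-14)²)*(-93) = (12 - 3*196)*(-93) = (12 - 588)*(-93) = -576*(-93) = 53568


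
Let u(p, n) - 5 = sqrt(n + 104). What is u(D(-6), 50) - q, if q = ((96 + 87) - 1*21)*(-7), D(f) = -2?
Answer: 1139 + sqrt(154) ≈ 1151.4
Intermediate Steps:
u(p, n) = 5 + sqrt(104 + n) (u(p, n) = 5 + sqrt(n + 104) = 5 + sqrt(104 + n))
q = -1134 (q = (183 - 21)*(-7) = 162*(-7) = -1134)
u(D(-6), 50) - q = (5 + sqrt(104 + 50)) - 1*(-1134) = (5 + sqrt(154)) + 1134 = 1139 + sqrt(154)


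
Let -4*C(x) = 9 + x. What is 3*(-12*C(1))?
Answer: 90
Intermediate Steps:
C(x) = -9/4 - x/4 (C(x) = -(9 + x)/4 = -9/4 - x/4)
3*(-12*C(1)) = 3*(-12*(-9/4 - ¼*1)) = 3*(-12*(-9/4 - ¼)) = 3*(-12*(-5/2)) = 3*30 = 90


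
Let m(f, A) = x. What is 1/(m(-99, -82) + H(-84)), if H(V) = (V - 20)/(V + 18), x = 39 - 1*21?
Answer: 33/646 ≈ 0.051084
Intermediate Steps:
x = 18 (x = 39 - 21 = 18)
m(f, A) = 18
H(V) = (-20 + V)/(18 + V)
1/(m(-99, -82) + H(-84)) = 1/(18 + (-20 - 84)/(18 - 84)) = 1/(18 - 104/(-66)) = 1/(18 - 1/66*(-104)) = 1/(18 + 52/33) = 1/(646/33) = 33/646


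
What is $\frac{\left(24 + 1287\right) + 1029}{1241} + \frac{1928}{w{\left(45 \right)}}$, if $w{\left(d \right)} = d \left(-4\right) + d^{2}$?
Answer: $\frac{6709948}{2289645} \approx 2.9306$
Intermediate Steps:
$w{\left(d \right)} = d^{2} - 4 d$ ($w{\left(d \right)} = - 4 d + d^{2} = d^{2} - 4 d$)
$\frac{\left(24 + 1287\right) + 1029}{1241} + \frac{1928}{w{\left(45 \right)}} = \frac{\left(24 + 1287\right) + 1029}{1241} + \frac{1928}{45 \left(-4 + 45\right)} = \left(1311 + 1029\right) \frac{1}{1241} + \frac{1928}{45 \cdot 41} = 2340 \cdot \frac{1}{1241} + \frac{1928}{1845} = \frac{2340}{1241} + 1928 \cdot \frac{1}{1845} = \frac{2340}{1241} + \frac{1928}{1845} = \frac{6709948}{2289645}$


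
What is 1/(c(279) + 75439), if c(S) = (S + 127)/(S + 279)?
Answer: 279/21047684 ≈ 1.3256e-5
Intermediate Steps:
c(S) = (127 + S)/(279 + S)
1/(c(279) + 75439) = 1/((127 + 279)/(279 + 279) + 75439) = 1/(406/558 + 75439) = 1/((1/558)*406 + 75439) = 1/(203/279 + 75439) = 1/(21047684/279) = 279/21047684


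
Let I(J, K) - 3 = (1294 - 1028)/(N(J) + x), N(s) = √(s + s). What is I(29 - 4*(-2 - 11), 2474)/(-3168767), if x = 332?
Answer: -209249/174380416777 + 171*√2/24911488111 ≈ -1.1902e-6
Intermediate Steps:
N(s) = √2*√s (N(s) = √(2*s) = √2*√s)
I(J, K) = 3 + 266/(332 + √2*√J) (I(J, K) = 3 + (1294 - 1028)/(√2*√J + 332) = 3 + 266/(332 + √2*√J))
I(29 - 4*(-2 - 11), 2474)/(-3168767) = ((1262 + 3*√2*√(29 - 4*(-2 - 11)))/(332 + √2*√(29 - 4*(-2 - 11))))/(-3168767) = ((1262 + 3*√2*√(29 - 4*(-13)))/(332 + √2*√(29 - 4*(-13))))*(-1/3168767) = ((1262 + 3*√2*√(29 + 52))/(332 + √2*√(29 + 52)))*(-1/3168767) = ((1262 + 3*√2*√81)/(332 + √2*√81))*(-1/3168767) = ((1262 + 3*√2*9)/(332 + √2*9))*(-1/3168767) = ((1262 + 27*√2)/(332 + 9*√2))*(-1/3168767) = -(1262 + 27*√2)/(3168767*(332 + 9*√2))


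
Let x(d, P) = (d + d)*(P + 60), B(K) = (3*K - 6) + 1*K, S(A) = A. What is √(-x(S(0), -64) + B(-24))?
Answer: I*√102 ≈ 10.1*I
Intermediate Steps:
B(K) = -6 + 4*K (B(K) = (-6 + 3*K) + K = -6 + 4*K)
x(d, P) = 2*d*(60 + P) (x(d, P) = (2*d)*(60 + P) = 2*d*(60 + P))
√(-x(S(0), -64) + B(-24)) = √(-2*0*(60 - 64) + (-6 + 4*(-24))) = √(-2*0*(-4) + (-6 - 96)) = √(-1*0 - 102) = √(0 - 102) = √(-102) = I*√102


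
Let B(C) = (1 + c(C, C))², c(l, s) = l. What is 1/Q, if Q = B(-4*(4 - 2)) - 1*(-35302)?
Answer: 1/35351 ≈ 2.8288e-5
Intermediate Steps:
B(C) = (1 + C)²
Q = 35351 (Q = (1 - 4*(4 - 2))² - 1*(-35302) = (1 - 4*2)² + 35302 = (1 - 8)² + 35302 = (-7)² + 35302 = 49 + 35302 = 35351)
1/Q = 1/35351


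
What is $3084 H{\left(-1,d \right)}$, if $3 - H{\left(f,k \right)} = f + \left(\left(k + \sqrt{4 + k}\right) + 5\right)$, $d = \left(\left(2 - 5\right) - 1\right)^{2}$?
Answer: $-52428 - 6168 \sqrt{5} \approx -66220.0$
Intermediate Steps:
$d = 16$ ($d = \left(-3 - 1\right)^{2} = \left(-4\right)^{2} = 16$)
$H{\left(f,k \right)} = -2 - f - k - \sqrt{4 + k}$ ($H{\left(f,k \right)} = 3 - \left(f + \left(\left(k + \sqrt{4 + k}\right) + 5\right)\right) = 3 - \left(f + \left(5 + k + \sqrt{4 + k}\right)\right) = 3 - \left(5 + f + k + \sqrt{4 + k}\right) = -2 - f - k - \sqrt{4 + k}$)
$3084 H{\left(-1,d \right)} = 3084 \left(-2 - -1 - 16 - \sqrt{4 + 16}\right) = 3084 \left(-2 + 1 - 16 - \sqrt{20}\right) = 3084 \left(-2 + 1 - 16 - 2 \sqrt{5}\right) = 3084 \left(-17 - 2 \sqrt{5}\right) = -52428 - 6168 \sqrt{5}$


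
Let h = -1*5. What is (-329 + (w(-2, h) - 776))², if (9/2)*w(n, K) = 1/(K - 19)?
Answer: 14242274281/11664 ≈ 1.2210e+6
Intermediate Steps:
h = -5
w(n, K) = 2/(9*(-19 + K)) (w(n, K) = 2/(9*(K - 19)) = 2/(9*(-19 + K)))
(-329 + (w(-2, h) - 776))² = (-329 + (2/(9*(-19 - 5)) - 776))² = (-329 + ((2/9)/(-24) - 776))² = (-329 + ((2/9)*(-1/24) - 776))² = (-329 + (-1/108 - 776))² = (-329 - 83809/108)² = (-119341/108)² = 14242274281/11664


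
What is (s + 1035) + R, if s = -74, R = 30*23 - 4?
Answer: 1647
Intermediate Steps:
R = 686 (R = 690 - 4 = 686)
(s + 1035) + R = (-74 + 1035) + 686 = 961 + 686 = 1647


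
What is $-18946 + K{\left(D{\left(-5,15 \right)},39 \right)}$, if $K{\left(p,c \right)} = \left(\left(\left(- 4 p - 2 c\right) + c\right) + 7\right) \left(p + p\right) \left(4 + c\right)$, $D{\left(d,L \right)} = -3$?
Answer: $-13786$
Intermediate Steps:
$K{\left(p,c \right)} = 2 p \left(4 + c\right) \left(7 - c - 4 p\right)$ ($K{\left(p,c \right)} = \left(\left(- c - 4 p\right) + 7\right) 2 p \left(4 + c\right) = \left(7 - c - 4 p\right) 2 p \left(4 + c\right) = 2 p \left(4 + c\right) \left(7 - c - 4 p\right)$)
$-18946 + K{\left(D{\left(-5,15 \right)},39 \right)} = -18946 + 2 \left(-3\right) \left(28 - 39^{2} - -48 + 3 \cdot 39 - 156 \left(-3\right)\right) = -18946 + 2 \left(-3\right) \left(28 - 1521 + 48 + 117 + 468\right) = -18946 + 2 \left(-3\right) \left(-860\right) = -18946 + 5160 = -13786$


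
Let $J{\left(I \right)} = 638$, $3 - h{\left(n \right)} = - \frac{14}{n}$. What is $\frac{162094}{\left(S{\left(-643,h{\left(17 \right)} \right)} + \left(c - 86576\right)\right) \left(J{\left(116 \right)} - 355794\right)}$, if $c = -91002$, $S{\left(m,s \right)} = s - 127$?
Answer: $\frac{1377799}{536448931760} \approx 2.5684 \cdot 10^{-6}$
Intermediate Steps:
$h{\left(n \right)} = 3 + \frac{14}{n}$ ($h{\left(n \right)} = 3 - - \frac{14}{n} = 3 + \frac{14}{n}$)
$S{\left(m,s \right)} = -127 + s$ ($S{\left(m,s \right)} = s - 127 = -127 + s$)
$\frac{162094}{\left(S{\left(-643,h{\left(17 \right)} \right)} + \left(c - 86576\right)\right) \left(J{\left(116 \right)} - 355794\right)} = \frac{162094}{\left(\left(-127 + \left(3 + \frac{14}{17}\right)\right) - 177578\right) \left(638 - 355794\right)} = \frac{162094}{\left(\left(-127 + \left(3 + 14 \cdot \frac{1}{17}\right)\right) - 177578\right) \left(-355156\right)} = \frac{162094}{\left(\left(-127 + \left(3 + \frac{14}{17}\right)\right) - 177578\right) \left(-355156\right)} = \frac{162094}{\left(\left(-127 + \frac{65}{17}\right) - 177578\right) \left(-355156\right)} = \frac{162094}{\left(- \frac{2094}{17} - 177578\right) \left(-355156\right)} = \frac{162094}{\left(- \frac{3020920}{17}\right) \left(-355156\right)} = \frac{162094}{\frac{1072897863520}{17}} = 162094 \cdot \frac{17}{1072897863520} = \frac{1377799}{536448931760}$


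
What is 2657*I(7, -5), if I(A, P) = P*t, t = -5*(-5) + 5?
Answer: -398550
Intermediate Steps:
t = 30 (t = 25 + 5 = 30)
I(A, P) = 30*P (I(A, P) = P*30 = 30*P)
2657*I(7, -5) = 2657*(30*(-5)) = 2657*(-150) = -398550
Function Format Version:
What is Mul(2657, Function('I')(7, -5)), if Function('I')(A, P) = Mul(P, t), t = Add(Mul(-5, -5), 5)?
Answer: -398550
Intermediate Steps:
t = 30 (t = Add(25, 5) = 30)
Function('I')(A, P) = Mul(30, P) (Function('I')(A, P) = Mul(P, 30) = Mul(30, P))
Mul(2657, Function('I')(7, -5)) = Mul(2657, Mul(30, -5)) = Mul(2657, -150) = -398550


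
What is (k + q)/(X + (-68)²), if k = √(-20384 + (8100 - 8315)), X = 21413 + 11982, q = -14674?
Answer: -22/57 + I*√20599/38019 ≈ -0.38596 + 0.003775*I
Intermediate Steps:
X = 33395
k = I*√20599 (k = √(-20384 - 215) = √(-20599) = I*√20599 ≈ 143.52*I)
(k + q)/(X + (-68)²) = (I*√20599 - 14674)/(33395 + (-68)²) = (-14674 + I*√20599)/(33395 + 4624) = (-14674 + I*√20599)/38019 = (-14674 + I*√20599)*(1/38019) = -22/57 + I*√20599/38019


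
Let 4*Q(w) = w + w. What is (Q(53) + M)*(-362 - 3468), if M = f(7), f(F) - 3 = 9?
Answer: -147455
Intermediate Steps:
f(F) = 12 (f(F) = 3 + 9 = 12)
M = 12
Q(w) = w/2 (Q(w) = (w + w)/4 = (2*w)/4 = w/2)
(Q(53) + M)*(-362 - 3468) = ((½)*53 + 12)*(-362 - 3468) = (53/2 + 12)*(-3830) = (77/2)*(-3830) = -147455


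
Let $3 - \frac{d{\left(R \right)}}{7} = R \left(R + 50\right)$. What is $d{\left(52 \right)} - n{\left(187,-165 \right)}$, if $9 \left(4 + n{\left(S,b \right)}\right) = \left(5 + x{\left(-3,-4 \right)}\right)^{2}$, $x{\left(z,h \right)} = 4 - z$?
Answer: $-37119$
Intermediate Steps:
$n{\left(S,b \right)} = 12$ ($n{\left(S,b \right)} = -4 + \frac{\left(5 + \left(4 - -3\right)\right)^{2}}{9} = -4 + \frac{\left(5 + \left(4 + 3\right)\right)^{2}}{9} = -4 + \frac{\left(5 + 7\right)^{2}}{9} = -4 + \frac{12^{2}}{9} = -4 + \frac{1}{9} \cdot 144 = -4 + 16 = 12$)
$d{\left(R \right)} = 21 - 7 R \left(50 + R\right)$ ($d{\left(R \right)} = 21 - 7 R \left(R + 50\right) = 21 - 7 R \left(50 + R\right)$)
$d{\left(52 \right)} - n{\left(187,-165 \right)} = \left(21 - 18200 - 7 \cdot 52^{2}\right) - 12 = \left(21 - 18200 - 18928\right) - 12 = -37107 - 12 = -37119$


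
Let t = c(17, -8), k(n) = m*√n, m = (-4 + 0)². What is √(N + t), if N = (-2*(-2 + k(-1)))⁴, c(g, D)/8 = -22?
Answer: 4*√(59397 + 32256*I) ≈ 1007.9 + 256.02*I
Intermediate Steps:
c(g, D) = -176 (c(g, D) = 8*(-22) = -176)
m = 16 (m = (-4)² = 16)
k(n) = 16*√n
t = -176
N = (4 - 32*I)⁴ (N = (-2*(-2 + 16*√(-1)))⁴ = (-2*(-2 + 16*I))⁴ = (4 - 32*I)⁴ ≈ 9.5053e+5 + 5.161e+5*I)
√(N + t) = √((950528 + 516096*I) - 176) = √(950352 + 516096*I)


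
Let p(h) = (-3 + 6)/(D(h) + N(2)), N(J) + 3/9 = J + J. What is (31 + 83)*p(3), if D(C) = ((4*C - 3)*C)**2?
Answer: 513/1099 ≈ 0.46679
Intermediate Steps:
D(C) = C**2*(-3 + 4*C)**2 (D(C) = ((-3 + 4*C)*C)**2 = (C*(-3 + 4*C))**2 = C**2*(-3 + 4*C)**2)
N(J) = -1/3 + 2*J (N(J) = -1/3 + (J + J) = -1/3 + 2*J)
p(h) = 3/(11/3 + h**2*(-3 + 4*h)**2) (p(h) = (-3 + 6)/(h**2*(-3 + 4*h)**2 + (-1/3 + 2*2)) = 3/(h**2*(-3 + 4*h)**2 + (-1/3 + 4)) = 3/(h**2*(-3 + 4*h)**2 + 11/3) = 3/(11/3 + h**2*(-3 + 4*h)**2))
(31 + 83)*p(3) = (31 + 83)*(9/(11 + 3*3**2*(-3 + 4*3)**2)) = 114*(9/(11 + 3*9*(-3 + 12)**2)) = 114*(9/(11 + 3*9*9**2)) = 114*(9/(11 + 3*9*81)) = 114*(9/(11 + 2187)) = 114*(9/2198) = 513/1099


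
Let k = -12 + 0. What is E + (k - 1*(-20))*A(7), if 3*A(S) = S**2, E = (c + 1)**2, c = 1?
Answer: 404/3 ≈ 134.67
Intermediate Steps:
E = 4 (E = (1 + 1)**2 = 2**2 = 4)
k = -12
A(S) = S**2/3
E + (k - 1*(-20))*A(7) = 4 + (-12 - 1*(-20))*((1/3)*7**2) = 4 + (-12 + 20)*((1/3)*49) = 4 + 8*(49/3) = 4 + 392/3 = 404/3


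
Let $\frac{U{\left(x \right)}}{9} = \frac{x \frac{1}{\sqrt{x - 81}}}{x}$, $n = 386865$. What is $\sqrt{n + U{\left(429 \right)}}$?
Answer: $\frac{\sqrt{1301413860 + 174 \sqrt{87}}}{58} \approx 621.99$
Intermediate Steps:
$U{\left(x \right)} = \frac{9}{\sqrt{-81 + x}}$ ($U{\left(x \right)} = 9 \frac{x \frac{1}{\sqrt{x - 81}}}{x} = 9 \frac{x \frac{1}{\sqrt{-81 + x}}}{x} = \frac{9}{\sqrt{-81 + x}}$)
$\sqrt{n + U{\left(429 \right)}} = \sqrt{386865 + \frac{9}{\sqrt{-81 + 429}}} = \sqrt{386865 + \frac{9}{2 \sqrt{87}}} = \sqrt{386865 + 9 \frac{\sqrt{87}}{174}} = \sqrt{386865 + \frac{3 \sqrt{87}}{58}}$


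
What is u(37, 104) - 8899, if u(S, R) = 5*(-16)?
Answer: -8979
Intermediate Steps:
u(S, R) = -80
u(37, 104) - 8899 = -80 - 8899 = -8979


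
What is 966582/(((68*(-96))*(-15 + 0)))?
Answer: 53699/5440 ≈ 9.8711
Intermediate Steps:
966582/(((68*(-96))*(-15 + 0))) = 966582/((-6528*(-15))) = 966582/97920 = 966582*(1/97920) = 53699/5440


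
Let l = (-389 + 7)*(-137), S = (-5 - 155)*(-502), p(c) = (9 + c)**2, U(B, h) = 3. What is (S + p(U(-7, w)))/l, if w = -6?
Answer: 40232/26167 ≈ 1.5375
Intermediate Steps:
S = 80320 (S = -160*(-502) = 80320)
l = 52334 (l = -382*(-137) = 52334)
(S + p(U(-7, w)))/l = (80320 + (9 + 3)**2)/52334 = (80320 + 12**2)*(1/52334) = (80320 + 144)*(1/52334) = 80464*(1/52334) = 40232/26167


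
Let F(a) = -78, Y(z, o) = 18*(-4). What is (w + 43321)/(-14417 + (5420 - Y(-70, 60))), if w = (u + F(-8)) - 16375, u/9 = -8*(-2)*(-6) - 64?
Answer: -8476/2975 ≈ -2.8491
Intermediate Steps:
Y(z, o) = -72
u = -1440 (u = 9*(-8*(-2)*(-6) - 64) = 9*(16*(-6) - 64) = 9*(-96 - 64) = 9*(-160) = -1440)
w = -17893 (w = (-1440 - 78) - 16375 = -1518 - 16375 = -17893)
(w + 43321)/(-14417 + (5420 - Y(-70, 60))) = (-17893 + 43321)/(-14417 + (5420 - 1*(-72))) = 25428/(-14417 + (5420 + 72)) = 25428/(-14417 + 5492) = 25428/(-8925) = 25428*(-1/8925) = -8476/2975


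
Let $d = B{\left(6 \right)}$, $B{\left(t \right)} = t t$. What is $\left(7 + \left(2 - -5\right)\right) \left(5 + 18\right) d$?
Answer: $11592$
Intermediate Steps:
$B{\left(t \right)} = t^{2}$
$d = 36$ ($d = 6^{2} = 36$)
$\left(7 + \left(2 - -5\right)\right) \left(5 + 18\right) d = \left(7 + \left(2 - -5\right)\right) \left(5 + 18\right) 36 = \left(7 + \left(2 + 5\right)\right) 23 \cdot 36 = \left(7 + 7\right) 23 \cdot 36 = 14 \cdot 23 \cdot 36 = 322 \cdot 36 = 11592$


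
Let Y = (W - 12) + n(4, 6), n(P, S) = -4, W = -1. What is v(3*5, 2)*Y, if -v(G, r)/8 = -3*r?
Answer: -816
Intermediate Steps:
v(G, r) = 24*r (v(G, r) = -(-24)*r = 24*r)
Y = -17 (Y = (-1 - 12) - 4 = -13 - 4 = -17)
v(3*5, 2)*Y = (24*2)*(-17) = 48*(-17) = -816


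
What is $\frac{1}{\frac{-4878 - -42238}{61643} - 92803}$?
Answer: $- \frac{61643}{5720617969} \approx -1.0776 \cdot 10^{-5}$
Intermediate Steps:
$\frac{1}{\frac{-4878 - -42238}{61643} - 92803} = \frac{1}{\left(-4878 + 42238\right) \frac{1}{61643} - 92803} = \frac{1}{37360 \cdot \frac{1}{61643} - 92803} = \frac{1}{\frac{37360}{61643} - 92803} = \frac{1}{- \frac{5720617969}{61643}} = - \frac{61643}{5720617969}$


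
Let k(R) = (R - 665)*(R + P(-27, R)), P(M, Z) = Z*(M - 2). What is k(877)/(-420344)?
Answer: 650734/52543 ≈ 12.385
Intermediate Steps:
P(M, Z) = Z*(-2 + M)
k(R) = -28*R*(-665 + R) (k(R) = (R - 665)*(R + R*(-2 - 27)) = (-665 + R)*(R + R*(-29)) = (-665 + R)*(R - 29*R) = (-665 + R)*(-28*R) = -28*R*(-665 + R))
k(877)/(-420344) = (28*877*(665 - 1*877))/(-420344) = (28*877*(665 - 877))*(-1/420344) = (28*877*(-212))*(-1/420344) = -5205872*(-1/420344) = 650734/52543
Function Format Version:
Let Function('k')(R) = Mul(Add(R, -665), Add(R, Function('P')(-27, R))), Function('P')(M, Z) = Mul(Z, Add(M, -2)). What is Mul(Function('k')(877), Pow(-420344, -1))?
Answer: Rational(650734, 52543) ≈ 12.385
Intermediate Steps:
Function('P')(M, Z) = Mul(Z, Add(-2, M))
Function('k')(R) = Mul(-28, R, Add(-665, R)) (Function('k')(R) = Mul(Add(R, -665), Add(R, Mul(R, Add(-2, -27)))) = Mul(Add(-665, R), Add(R, Mul(R, -29))) = Mul(Add(-665, R), Add(R, Mul(-29, R))) = Mul(Add(-665, R), Mul(-28, R)) = Mul(-28, R, Add(-665, R)))
Mul(Function('k')(877), Pow(-420344, -1)) = Mul(Mul(28, 877, Add(665, Mul(-1, 877))), Pow(-420344, -1)) = Mul(Mul(28, 877, Add(665, -877)), Rational(-1, 420344)) = Mul(Mul(28, 877, -212), Rational(-1, 420344)) = Mul(-5205872, Rational(-1, 420344)) = Rational(650734, 52543)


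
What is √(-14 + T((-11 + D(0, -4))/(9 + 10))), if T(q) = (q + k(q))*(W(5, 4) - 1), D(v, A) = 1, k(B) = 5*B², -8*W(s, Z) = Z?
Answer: I*√5519/19 ≈ 3.91*I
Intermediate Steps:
W(s, Z) = -Z/8
T(q) = -15*q²/2 - 3*q/2 (T(q) = (q + 5*q²)*(-⅛*4 - 1) = (q + 5*q²)*(-½ - 1) = (q + 5*q²)*(-3/2) = -15*q²/2 - 3*q/2)
√(-14 + T((-11 + D(0, -4))/(9 + 10))) = √(-14 + 3*((-11 + 1)/(9 + 10))*(-1 - 5*(-11 + 1)/(9 + 10))/2) = √(-14 + 3*(-10/19)*(-1 - (-50)/19)/2) = √(-14 + 3*(-10*1/19)*(-1 - (-50)/19)/2) = √(-14 + (3/2)*(-10/19)*(-1 - 5*(-10/19))) = √(-14 + (3/2)*(-10/19)*(-1 + 50/19)) = √(-14 + (3/2)*(-10/19)*(31/19)) = √(-14 - 465/361) = √(-5519/361) = I*√5519/19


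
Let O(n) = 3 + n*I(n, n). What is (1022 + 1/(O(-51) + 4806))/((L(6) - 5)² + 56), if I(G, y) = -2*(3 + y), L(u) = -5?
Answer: 88913/13572 ≈ 6.5512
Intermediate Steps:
I(G, y) = -6 - 2*y
O(n) = 3 + n*(-6 - 2*n)
(1022 + 1/(O(-51) + 4806))/((L(6) - 5)² + 56) = (1022 + 1/((3 - 2*(-51)*(3 - 51)) + 4806))/((-5 - 5)² + 56) = (1022 + 1/((3 - 2*(-51)*(-48)) + 4806))/((-10)² + 56) = (1022 + 1/((3 - 4896) + 4806))/(100 + 56) = (1022 + 1/(-4893 + 4806))/156 = (1022 + 1/(-87))*(1/156) = (1022 - 1/87)*(1/156) = (88913/87)*(1/156) = 88913/13572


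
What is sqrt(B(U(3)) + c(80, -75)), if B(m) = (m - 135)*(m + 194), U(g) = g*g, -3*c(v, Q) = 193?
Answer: I*sqrt(230781)/3 ≈ 160.13*I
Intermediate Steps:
c(v, Q) = -193/3 (c(v, Q) = -1/3*193 = -193/3)
U(g) = g**2
B(m) = (-135 + m)*(194 + m)
sqrt(B(U(3)) + c(80, -75)) = sqrt((-26190 + (3**2)**2 + 59*3**2) - 193/3) = sqrt((-26190 + 9**2 + 59*9) - 193/3) = sqrt((-26190 + 81 + 531) - 193/3) = sqrt(-25578 - 193/3) = sqrt(-76927/3) = I*sqrt(230781)/3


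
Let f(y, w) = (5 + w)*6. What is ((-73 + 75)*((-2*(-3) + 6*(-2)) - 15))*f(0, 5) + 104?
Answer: -2416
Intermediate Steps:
f(y, w) = 30 + 6*w
((-73 + 75)*((-2*(-3) + 6*(-2)) - 15))*f(0, 5) + 104 = ((-73 + 75)*((-2*(-3) + 6*(-2)) - 15))*(30 + 6*5) + 104 = (2*((6 - 12) - 15))*(30 + 30) + 104 = (2*(-6 - 15))*60 + 104 = (2*(-21))*60 + 104 = -42*60 + 104 = -2520 + 104 = -2416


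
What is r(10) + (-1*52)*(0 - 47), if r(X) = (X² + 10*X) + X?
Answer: 2654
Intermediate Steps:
r(X) = X² + 11*X
r(10) + (-1*52)*(0 - 47) = 10*(11 + 10) + (-1*52)*(0 - 47) = 10*21 - 52*(-47) = 210 + 2444 = 2654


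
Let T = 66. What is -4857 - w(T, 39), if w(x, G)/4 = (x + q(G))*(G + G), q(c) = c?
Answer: -37617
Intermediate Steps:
w(x, G) = 8*G*(G + x) (w(x, G) = 4*((x + G)*(G + G)) = 4*((G + x)*(2*G)) = 4*(2*G*(G + x)) = 8*G*(G + x))
-4857 - w(T, 39) = -4857 - 8*39*(39 + 66) = -4857 - 8*39*105 = -4857 - 1*32760 = -4857 - 32760 = -37617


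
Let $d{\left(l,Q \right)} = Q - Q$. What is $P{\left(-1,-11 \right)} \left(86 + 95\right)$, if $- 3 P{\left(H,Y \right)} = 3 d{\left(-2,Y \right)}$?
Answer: $0$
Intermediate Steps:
$d{\left(l,Q \right)} = 0$
$P{\left(H,Y \right)} = 0$ ($P{\left(H,Y \right)} = - \frac{3 \cdot 0}{3} = \left(- \frac{1}{3}\right) 0 = 0$)
$P{\left(-1,-11 \right)} \left(86 + 95\right) = 0 \left(86 + 95\right) = 0 \cdot 181 = 0$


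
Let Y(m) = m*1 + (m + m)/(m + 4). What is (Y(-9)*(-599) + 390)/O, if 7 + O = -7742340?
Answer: -18123/38711735 ≈ -0.00046815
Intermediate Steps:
O = -7742347 (O = -7 - 7742340 = -7742347)
Y(m) = m + 2*m/(4 + m) (Y(m) = m + (2*m)/(4 + m) = m + 2*m/(4 + m))
(Y(-9)*(-599) + 390)/O = (-9*(6 - 9)/(4 - 9)*(-599) + 390)/(-7742347) = (-9*(-3)/(-5)*(-599) + 390)*(-1/7742347) = (-9*(-1/5)*(-3)*(-599) + 390)*(-1/7742347) = (-27/5*(-599) + 390)*(-1/7742347) = (16173/5 + 390)*(-1/7742347) = (18123/5)*(-1/7742347) = -18123/38711735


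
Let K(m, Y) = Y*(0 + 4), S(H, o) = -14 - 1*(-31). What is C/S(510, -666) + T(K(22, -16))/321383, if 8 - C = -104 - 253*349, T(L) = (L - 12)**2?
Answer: 28413247839/5463511 ≈ 5200.5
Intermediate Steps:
S(H, o) = 17 (S(H, o) = -14 + 31 = 17)
K(m, Y) = 4*Y (K(m, Y) = Y*4 = 4*Y)
T(L) = (-12 + L)**2
C = 88409 (C = 8 - (-104 - 253*349) = 8 - (-104 - 88297) = 8 - 1*(-88401) = 8 + 88401 = 88409)
C/S(510, -666) + T(K(22, -16))/321383 = 88409/17 + (-12 + 4*(-16))**2/321383 = 88409*(1/17) + (-12 - 64)**2*(1/321383) = 88409/17 + (-76)**2*(1/321383) = 88409/17 + 5776*(1/321383) = 88409/17 + 5776/321383 = 28413247839/5463511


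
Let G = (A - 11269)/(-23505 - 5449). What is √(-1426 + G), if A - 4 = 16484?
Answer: 7*I*√24400317558/28954 ≈ 37.765*I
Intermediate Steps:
A = 16488 (A = 4 + 16484 = 16488)
G = -5219/28954 (G = (16488 - 11269)/(-23505 - 5449) = 5219/(-28954) = 5219*(-1/28954) = -5219/28954 ≈ -0.18025)
√(-1426 + G) = √(-1426 - 5219/28954) = √(-41293623/28954) = 7*I*√24400317558/28954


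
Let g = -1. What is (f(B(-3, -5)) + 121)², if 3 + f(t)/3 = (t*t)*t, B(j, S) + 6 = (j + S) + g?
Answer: 100260169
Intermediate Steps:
B(j, S) = -7 + S + j (B(j, S) = -6 + ((j + S) - 1) = -6 + ((S + j) - 1) = -6 + (-1 + S + j) = -7 + S + j)
f(t) = -9 + 3*t³ (f(t) = -9 + 3*((t*t)*t) = -9 + 3*(t²*t) = -9 + 3*t³)
(f(B(-3, -5)) + 121)² = ((-9 + 3*(-7 - 5 - 3)³) + 121)² = ((-9 + 3*(-15)³) + 121)² = ((-9 + 3*(-3375)) + 121)² = ((-9 - 10125) + 121)² = (-10134 + 121)² = (-10013)² = 100260169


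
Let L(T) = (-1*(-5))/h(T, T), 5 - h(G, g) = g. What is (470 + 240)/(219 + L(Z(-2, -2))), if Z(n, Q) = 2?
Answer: 1065/331 ≈ 3.2175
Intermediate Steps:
h(G, g) = 5 - g
L(T) = 5/(5 - T) (L(T) = (-1*(-5))/(5 - T) = 5/(5 - T))
(470 + 240)/(219 + L(Z(-2, -2))) = (470 + 240)/(219 - 5/(-5 + 2)) = 710/(219 - 5/(-3)) = 710/(219 - 5*(-⅓)) = 710/(219 + 5/3) = 710/(662/3) = 710*(3/662) = 1065/331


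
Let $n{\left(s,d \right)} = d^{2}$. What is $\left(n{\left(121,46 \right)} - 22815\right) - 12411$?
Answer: $-33110$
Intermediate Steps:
$\left(n{\left(121,46 \right)} - 22815\right) - 12411 = \left(46^{2} - 22815\right) - 12411 = \left(2116 - 22815\right) - 12411 = -20699 - 12411 = -33110$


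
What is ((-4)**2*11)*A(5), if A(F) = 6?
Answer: 1056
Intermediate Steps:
((-4)**2*11)*A(5) = ((-4)**2*11)*6 = (16*11)*6 = 176*6 = 1056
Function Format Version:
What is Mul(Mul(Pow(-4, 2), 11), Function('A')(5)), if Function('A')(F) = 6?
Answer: 1056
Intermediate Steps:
Mul(Mul(Pow(-4, 2), 11), Function('A')(5)) = Mul(Mul(Pow(-4, 2), 11), 6) = Mul(Mul(16, 11), 6) = Mul(176, 6) = 1056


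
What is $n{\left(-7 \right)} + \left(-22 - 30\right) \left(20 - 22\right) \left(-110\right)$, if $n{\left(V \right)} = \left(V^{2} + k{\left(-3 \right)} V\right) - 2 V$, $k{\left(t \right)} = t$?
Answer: $-11356$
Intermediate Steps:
$n{\left(V \right)} = V^{2} - 5 V$ ($n{\left(V \right)} = \left(V^{2} - 3 V\right) - 2 V = V^{2} - 5 V$)
$n{\left(-7 \right)} + \left(-22 - 30\right) \left(20 - 22\right) \left(-110\right) = - 7 \left(-5 - 7\right) + \left(-22 - 30\right) \left(20 - 22\right) \left(-110\right) = \left(-7\right) \left(-12\right) + \left(-52\right) \left(-2\right) \left(-110\right) = 84 + 104 \left(-110\right) = 84 - 11440 = -11356$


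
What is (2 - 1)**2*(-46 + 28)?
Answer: -18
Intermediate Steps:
(2 - 1)**2*(-46 + 28) = 1**2*(-18) = 1*(-18) = -18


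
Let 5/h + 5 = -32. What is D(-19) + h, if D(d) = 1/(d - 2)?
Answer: -142/777 ≈ -0.18275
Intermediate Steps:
h = -5/37 (h = 5/(-5 - 32) = 5/(-37) = 5*(-1/37) = -5/37 ≈ -0.13514)
D(d) = 1/(-2 + d)
D(-19) + h = 1/(-2 - 19) - 5/37 = 1/(-21) - 5/37 = -1/21 - 5/37 = -142/777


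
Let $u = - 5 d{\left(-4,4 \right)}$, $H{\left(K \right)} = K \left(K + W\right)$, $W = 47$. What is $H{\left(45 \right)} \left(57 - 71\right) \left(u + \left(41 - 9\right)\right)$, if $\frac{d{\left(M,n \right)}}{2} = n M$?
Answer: $-11128320$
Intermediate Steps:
$d{\left(M,n \right)} = 2 M n$ ($d{\left(M,n \right)} = 2 n M = 2 M n$)
$H{\left(K \right)} = K \left(47 + K\right)$ ($H{\left(K \right)} = K \left(K + 47\right) = K \left(47 + K\right)$)
$u = 160$ ($u = - 5 \cdot 2 \left(-4\right) 4 = \left(-5\right) \left(-32\right) = 160$)
$H{\left(45 \right)} \left(57 - 71\right) \left(u + \left(41 - 9\right)\right) = 45 \left(47 + 45\right) \left(57 - 71\right) \left(160 + \left(41 - 9\right)\right) = 45 \cdot 92 \left(- 14 \left(160 + \left(41 - 9\right)\right)\right) = 4140 \left(- 14 \left(160 + 32\right)\right) = 4140 \left(\left(-14\right) 192\right) = 4140 \left(-2688\right) = -11128320$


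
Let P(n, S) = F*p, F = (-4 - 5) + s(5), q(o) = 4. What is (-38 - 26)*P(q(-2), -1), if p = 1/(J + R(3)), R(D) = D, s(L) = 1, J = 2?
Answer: 512/5 ≈ 102.40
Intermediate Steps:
F = -8 (F = (-4 - 5) + 1 = -9 + 1 = -8)
p = ⅕ (p = 1/(2 + 3) = 1/5 = ⅕ ≈ 0.20000)
P(n, S) = -8/5 (P(n, S) = -8*⅕ = -8/5)
(-38 - 26)*P(q(-2), -1) = (-38 - 26)*(-8/5) = -64*(-8/5) = 512/5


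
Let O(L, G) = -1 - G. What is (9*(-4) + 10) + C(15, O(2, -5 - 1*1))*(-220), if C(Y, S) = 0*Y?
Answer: -26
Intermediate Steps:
C(Y, S) = 0
(9*(-4) + 10) + C(15, O(2, -5 - 1*1))*(-220) = (9*(-4) + 10) + 0*(-220) = (-36 + 10) + 0 = -26 + 0 = -26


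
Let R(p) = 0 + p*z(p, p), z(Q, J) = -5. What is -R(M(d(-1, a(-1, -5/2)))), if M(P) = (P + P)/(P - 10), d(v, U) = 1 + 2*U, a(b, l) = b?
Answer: 10/11 ≈ 0.90909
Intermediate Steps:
M(P) = 2*P/(-10 + P) (M(P) = (2*P)/(-10 + P) = 2*P/(-10 + P))
R(p) = -5*p (R(p) = 0 + p*(-5) = 0 - 5*p = -5*p)
-R(M(d(-1, a(-1, -5/2)))) = -(-5)*2*(1 + 2*(-1))/(-10 + (1 + 2*(-1))) = -(-5)*2*(1 - 2)/(-10 + (1 - 2)) = -(-5)*2*(-1)/(-10 - 1) = -(-5)*2*(-1)/(-11) = -(-5)*2*(-1)*(-1/11) = -(-5)*2/11 = -1*(-10/11) = 10/11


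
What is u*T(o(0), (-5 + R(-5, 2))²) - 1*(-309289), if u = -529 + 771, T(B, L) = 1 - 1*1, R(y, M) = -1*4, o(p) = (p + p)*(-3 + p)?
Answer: 309289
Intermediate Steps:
o(p) = 2*p*(-3 + p) (o(p) = (2*p)*(-3 + p) = 2*p*(-3 + p))
R(y, M) = -4
T(B, L) = 0 (T(B, L) = 1 - 1 = 0)
u = 242
u*T(o(0), (-5 + R(-5, 2))²) - 1*(-309289) = 242*0 - 1*(-309289) = 0 + 309289 = 309289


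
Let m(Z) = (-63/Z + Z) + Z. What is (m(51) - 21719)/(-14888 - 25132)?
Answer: 36751/68034 ≈ 0.54019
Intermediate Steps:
m(Z) = -63/Z + 2*Z (m(Z) = (Z - 63/Z) + Z = -63/Z + 2*Z)
(m(51) - 21719)/(-14888 - 25132) = ((-63/51 + 2*51) - 21719)/(-14888 - 25132) = ((-63*1/51 + 102) - 21719)/(-40020) = ((-21/17 + 102) - 21719)*(-1/40020) = (1713/17 - 21719)*(-1/40020) = -367510/17*(-1/40020) = 36751/68034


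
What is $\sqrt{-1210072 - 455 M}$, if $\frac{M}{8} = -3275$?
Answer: $4 \sqrt{669433} \approx 3272.8$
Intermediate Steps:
$M = -26200$ ($M = 8 \left(-3275\right) = -26200$)
$\sqrt{-1210072 - 455 M} = \sqrt{-1210072 - -11921000} = \sqrt{-1210072 + 11921000} = \sqrt{10710928} = 4 \sqrt{669433}$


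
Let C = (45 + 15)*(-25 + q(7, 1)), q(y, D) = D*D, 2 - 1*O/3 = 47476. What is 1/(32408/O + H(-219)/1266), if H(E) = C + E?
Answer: -30051042/46217771 ≈ -0.65021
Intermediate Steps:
O = -142422 (O = 6 - 3*47476 = 6 - 142428 = -142422)
q(y, D) = D**2
C = -1440 (C = (45 + 15)*(-25 + 1**2) = 60*(-25 + 1) = 60*(-24) = -1440)
H(E) = -1440 + E
1/(32408/O + H(-219)/1266) = 1/(32408/(-142422) + (-1440 - 219)/1266) = 1/(32408*(-1/142422) - 1659*1/1266) = 1/(-16204/71211 - 553/422) = 1/(-46217771/30051042) = -30051042/46217771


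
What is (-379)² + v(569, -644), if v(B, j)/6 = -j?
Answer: 147505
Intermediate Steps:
v(B, j) = -6*j (v(B, j) = 6*(-j) = -6*j)
(-379)² + v(569, -644) = (-379)² - 6*(-644) = 143641 + 3864 = 147505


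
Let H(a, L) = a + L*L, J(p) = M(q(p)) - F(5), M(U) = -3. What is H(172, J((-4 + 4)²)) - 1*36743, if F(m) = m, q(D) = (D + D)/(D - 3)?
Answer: -36507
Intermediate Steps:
q(D) = 2*D/(-3 + D) (q(D) = (2*D)/(-3 + D) = 2*D/(-3 + D))
J(p) = -8 (J(p) = -3 - 1*5 = -3 - 5 = -8)
H(a, L) = a + L²
H(172, J((-4 + 4)²)) - 1*36743 = (172 + (-8)²) - 1*36743 = (172 + 64) - 36743 = 236 - 36743 = -36507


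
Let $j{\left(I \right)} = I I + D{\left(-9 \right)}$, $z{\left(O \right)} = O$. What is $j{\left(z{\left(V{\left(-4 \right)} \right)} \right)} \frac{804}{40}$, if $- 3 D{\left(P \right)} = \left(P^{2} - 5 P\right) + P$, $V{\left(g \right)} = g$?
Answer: $- \frac{4623}{10} \approx -462.3$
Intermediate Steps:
$D{\left(P \right)} = - \frac{P^{2}}{3} + \frac{4 P}{3}$ ($D{\left(P \right)} = - \frac{\left(P^{2} - 5 P\right) + P}{3} = - \frac{P^{2} - 4 P}{3} = - \frac{P^{2}}{3} + \frac{4 P}{3}$)
$j{\left(I \right)} = -39 + I^{2}$ ($j{\left(I \right)} = I I + \frac{1}{3} \left(-9\right) \left(4 - -9\right) = I^{2} + \frac{1}{3} \left(-9\right) \left(4 + 9\right) = I^{2} + \frac{1}{3} \left(-9\right) 13 = I^{2} - 39 = -39 + I^{2}$)
$j{\left(z{\left(V{\left(-4 \right)} \right)} \right)} \frac{804}{40} = \left(-39 + \left(-4\right)^{2}\right) \frac{804}{40} = \left(-39 + 16\right) 804 \cdot \frac{1}{40} = \left(-23\right) \frac{201}{10} = - \frac{4623}{10}$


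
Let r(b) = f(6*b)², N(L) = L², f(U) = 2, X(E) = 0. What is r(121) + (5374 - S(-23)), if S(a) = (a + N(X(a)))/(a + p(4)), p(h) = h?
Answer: 102159/19 ≈ 5376.8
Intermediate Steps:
S(a) = a/(4 + a) (S(a) = (a + 0²)/(a + 4) = (a + 0)/(4 + a) = a/(4 + a))
r(b) = 4 (r(b) = 2² = 4)
r(121) + (5374 - S(-23)) = 4 + (5374 - (-23)/(4 - 23)) = 4 + (5374 - (-23)/(-19)) = 4 + (5374 - (-23)*(-1)/19) = 4 + (5374 - 1*23/19) = 4 + (5374 - 23/19) = 4 + 102083/19 = 102159/19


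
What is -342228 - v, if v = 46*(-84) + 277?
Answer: -338641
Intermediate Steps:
v = -3587 (v = -3864 + 277 = -3587)
-342228 - v = -342228 - 1*(-3587) = -342228 + 3587 = -338641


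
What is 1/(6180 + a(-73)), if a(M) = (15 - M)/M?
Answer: 73/451052 ≈ 0.00016184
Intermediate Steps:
a(M) = (15 - M)/M
1/(6180 + a(-73)) = 1/(6180 + (15 - 1*(-73))/(-73)) = 1/(6180 - (15 + 73)/73) = 1/(6180 - 1/73*88) = 1/(6180 - 88/73) = 1/(451052/73) = 73/451052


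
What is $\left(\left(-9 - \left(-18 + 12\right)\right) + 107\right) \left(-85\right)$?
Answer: $-8840$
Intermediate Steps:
$\left(\left(-9 - \left(-18 + 12\right)\right) + 107\right) \left(-85\right) = \left(\left(-9 - -6\right) + 107\right) \left(-85\right) = \left(\left(-9 + 6\right) + 107\right) \left(-85\right) = \left(-3 + 107\right) \left(-85\right) = 104 \left(-85\right) = -8840$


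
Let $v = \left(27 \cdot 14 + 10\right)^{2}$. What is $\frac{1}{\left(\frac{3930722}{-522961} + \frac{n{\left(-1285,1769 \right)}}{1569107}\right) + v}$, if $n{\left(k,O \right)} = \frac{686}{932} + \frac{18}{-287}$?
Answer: $\frac{109746246525234634}{16520814053278351467361} \approx 6.6429 \cdot 10^{-6}$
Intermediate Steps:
$n{\left(k,O \right)} = \frac{90053}{133742}$ ($n{\left(k,O \right)} = 686 \cdot \frac{1}{932} + 18 \left(- \frac{1}{287}\right) = \frac{343}{466} - \frac{18}{287} = \frac{90053}{133742}$)
$v = 150544$ ($v = \left(378 + 10\right)^{2} = 388^{2} = 150544$)
$\frac{1}{\left(\frac{3930722}{-522961} + \frac{n{\left(-1285,1769 \right)}}{1569107}\right) + v} = \frac{1}{\left(\frac{3930722}{-522961} + \frac{90053}{133742 \cdot 1569107}\right) + 150544} = \frac{1}{\left(3930722 \left(- \frac{1}{522961}\right) + \frac{90053}{133742} \cdot \frac{1}{1569107}\right) + 150544} = \frac{1}{\left(- \frac{3930722}{522961} + \frac{90053}{209855508394}\right) + 150544} = \frac{1}{- \frac{824883616571273535}{109746246525234634} + 150544} = \frac{1}{\frac{16520814053278351467361}{109746246525234634}} = \frac{109746246525234634}{16520814053278351467361}$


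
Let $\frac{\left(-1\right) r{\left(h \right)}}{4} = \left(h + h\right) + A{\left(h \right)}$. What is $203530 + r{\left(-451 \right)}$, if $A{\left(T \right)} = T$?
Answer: $208942$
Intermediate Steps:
$r{\left(h \right)} = - 12 h$ ($r{\left(h \right)} = - 4 \left(\left(h + h\right) + h\right) = - 4 \left(2 h + h\right) = - 4 \cdot 3 h = - 12 h$)
$203530 + r{\left(-451 \right)} = 203530 - -5412 = 203530 + 5412 = 208942$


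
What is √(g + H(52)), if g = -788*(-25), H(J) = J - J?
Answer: 10*√197 ≈ 140.36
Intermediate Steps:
H(J) = 0
g = 19700
√(g + H(52)) = √(19700 + 0) = √19700 = 10*√197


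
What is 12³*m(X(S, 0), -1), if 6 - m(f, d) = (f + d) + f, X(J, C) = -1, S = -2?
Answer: 15552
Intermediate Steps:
m(f, d) = 6 - d - 2*f (m(f, d) = 6 - ((f + d) + f) = 6 - ((d + f) + f) = 6 - (d + 2*f) = 6 + (-d - 2*f) = 6 - d - 2*f)
12³*m(X(S, 0), -1) = 12³*(6 - 1*(-1) - 2*(-1)) = 1728*(6 + 1 + 2) = 1728*9 = 15552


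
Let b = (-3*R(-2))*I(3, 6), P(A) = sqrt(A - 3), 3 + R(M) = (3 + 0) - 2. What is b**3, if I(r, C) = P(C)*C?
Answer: 139968*sqrt(3) ≈ 2.4243e+5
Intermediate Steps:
R(M) = -2 (R(M) = -3 + ((3 + 0) - 2) = -3 + (3 - 2) = -3 + 1 = -2)
P(A) = sqrt(-3 + A)
I(r, C) = C*sqrt(-3 + C) (I(r, C) = sqrt(-3 + C)*C = C*sqrt(-3 + C))
b = 36*sqrt(3) (b = (-3*(-2))*(6*sqrt(-3 + 6)) = 6*(6*sqrt(3)) = 36*sqrt(3) ≈ 62.354)
b**3 = (36*sqrt(3))**3 = 139968*sqrt(3)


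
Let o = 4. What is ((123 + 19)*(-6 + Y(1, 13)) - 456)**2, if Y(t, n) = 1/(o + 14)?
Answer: 136913401/81 ≈ 1.6903e+6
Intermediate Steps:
Y(t, n) = 1/18 (Y(t, n) = 1/(4 + 14) = 1/18)
((123 + 19)*(-6 + Y(1, 13)) - 456)**2 = ((123 + 19)*(-6 + 1/18) - 456)**2 = (142*(-107/18) - 456)**2 = (-7597/9 - 456)**2 = (-11701/9)**2 = 136913401/81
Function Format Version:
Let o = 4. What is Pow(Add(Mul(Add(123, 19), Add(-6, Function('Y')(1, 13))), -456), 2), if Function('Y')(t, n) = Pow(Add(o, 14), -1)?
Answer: Rational(136913401, 81) ≈ 1.6903e+6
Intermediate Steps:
Function('Y')(t, n) = Rational(1, 18) (Function('Y')(t, n) = Pow(Add(4, 14), -1) = Pow(18, -1) = Rational(1, 18))
Pow(Add(Mul(Add(123, 19), Add(-6, Function('Y')(1, 13))), -456), 2) = Pow(Add(Mul(Add(123, 19), Add(-6, Rational(1, 18))), -456), 2) = Pow(Add(Mul(142, Rational(-107, 18)), -456), 2) = Pow(Add(Rational(-7597, 9), -456), 2) = Pow(Rational(-11701, 9), 2) = Rational(136913401, 81)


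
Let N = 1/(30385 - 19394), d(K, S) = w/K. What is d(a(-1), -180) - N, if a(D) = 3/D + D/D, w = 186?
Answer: -1022164/10991 ≈ -93.000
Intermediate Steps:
a(D) = 1 + 3/D (a(D) = 3/D + 1 = 1 + 3/D)
d(K, S) = 186/K
N = 1/10991 ≈ 9.0984e-5
d(a(-1), -180) - N = 186/(((3 - 1)/(-1))) - 1*1/10991 = 186/((-1*2)) - 1/10991 = 186/(-2) - 1/10991 = 186*(-½) - 1/10991 = -93 - 1/10991 = -1022164/10991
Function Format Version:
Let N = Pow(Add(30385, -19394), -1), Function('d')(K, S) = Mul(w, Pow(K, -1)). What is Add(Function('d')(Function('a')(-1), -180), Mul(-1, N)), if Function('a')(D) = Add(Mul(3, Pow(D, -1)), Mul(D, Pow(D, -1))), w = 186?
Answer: Rational(-1022164, 10991) ≈ -93.000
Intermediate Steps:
Function('a')(D) = Add(1, Mul(3, Pow(D, -1))) (Function('a')(D) = Add(Mul(3, Pow(D, -1)), 1) = Add(1, Mul(3, Pow(D, -1))))
Function('d')(K, S) = Mul(186, Pow(K, -1))
N = Rational(1, 10991) (N = Pow(10991, -1) = Rational(1, 10991) ≈ 9.0984e-5)
Add(Function('d')(Function('a')(-1), -180), Mul(-1, N)) = Add(Mul(186, Pow(Mul(Pow(-1, -1), Add(3, -1)), -1)), Mul(-1, Rational(1, 10991))) = Add(Mul(186, Pow(Mul(-1, 2), -1)), Rational(-1, 10991)) = Add(Mul(186, Pow(-2, -1)), Rational(-1, 10991)) = Add(Mul(186, Rational(-1, 2)), Rational(-1, 10991)) = Add(-93, Rational(-1, 10991)) = Rational(-1022164, 10991)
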